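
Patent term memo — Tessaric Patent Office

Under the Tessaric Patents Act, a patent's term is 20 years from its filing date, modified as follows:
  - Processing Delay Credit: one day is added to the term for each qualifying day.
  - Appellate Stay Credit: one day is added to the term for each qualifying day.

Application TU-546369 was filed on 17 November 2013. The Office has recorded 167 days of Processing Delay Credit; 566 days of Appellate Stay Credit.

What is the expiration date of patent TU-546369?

November 20, 2035

Base term: filing date + 20 years → 17 November 2033.
Processing Delay Credit: +167 days → 3 May 2034.
Appellate Stay Credit: +566 days → 20 November 2035.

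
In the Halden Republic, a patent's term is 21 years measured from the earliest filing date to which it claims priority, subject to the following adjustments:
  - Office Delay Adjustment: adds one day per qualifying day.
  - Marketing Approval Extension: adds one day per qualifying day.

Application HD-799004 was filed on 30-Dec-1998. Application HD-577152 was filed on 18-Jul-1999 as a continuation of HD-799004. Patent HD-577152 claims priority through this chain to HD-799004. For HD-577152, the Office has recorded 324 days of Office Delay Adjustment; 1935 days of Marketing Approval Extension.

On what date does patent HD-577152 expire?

Earliest priority filing: 30 December 1998.
Base term: 30 December 1998 + 21 years → 30 December 2019.
Office Delay Adjustment: +324 days → 18 November 2020.
Marketing Approval Extension: +1935 days → 7 March 2026.

March 7, 2026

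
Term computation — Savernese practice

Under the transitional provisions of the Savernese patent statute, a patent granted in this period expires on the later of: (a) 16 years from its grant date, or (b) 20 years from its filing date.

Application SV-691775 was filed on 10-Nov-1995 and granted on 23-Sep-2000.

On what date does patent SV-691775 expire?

(a) grant + 16 years → 23 September 2016.
(b) filing + 20 years → 10 November 2015.
Later of the two: 23 September 2016.

September 23, 2016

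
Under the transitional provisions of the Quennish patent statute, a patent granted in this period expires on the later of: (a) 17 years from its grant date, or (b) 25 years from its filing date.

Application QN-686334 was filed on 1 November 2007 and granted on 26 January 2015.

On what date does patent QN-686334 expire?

November 1, 2032

(a) grant + 17 years → 26 January 2032.
(b) filing + 25 years → 1 November 2032.
Later of the two: 1 November 2032.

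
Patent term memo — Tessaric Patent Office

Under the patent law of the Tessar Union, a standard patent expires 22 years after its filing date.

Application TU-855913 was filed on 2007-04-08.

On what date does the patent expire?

Filing date + 22 years → 8 April 2029.

April 8, 2029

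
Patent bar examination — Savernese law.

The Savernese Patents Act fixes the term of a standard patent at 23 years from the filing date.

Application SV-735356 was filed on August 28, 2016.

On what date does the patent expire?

Filing date + 23 years → 28 August 2039.

August 28, 2039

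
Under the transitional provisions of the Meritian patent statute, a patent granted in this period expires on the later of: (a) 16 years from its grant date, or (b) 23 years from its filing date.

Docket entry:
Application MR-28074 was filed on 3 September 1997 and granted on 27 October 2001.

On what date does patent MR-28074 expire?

September 3, 2020

(a) grant + 16 years → 27 October 2017.
(b) filing + 23 years → 3 September 2020.
Later of the two: 3 September 2020.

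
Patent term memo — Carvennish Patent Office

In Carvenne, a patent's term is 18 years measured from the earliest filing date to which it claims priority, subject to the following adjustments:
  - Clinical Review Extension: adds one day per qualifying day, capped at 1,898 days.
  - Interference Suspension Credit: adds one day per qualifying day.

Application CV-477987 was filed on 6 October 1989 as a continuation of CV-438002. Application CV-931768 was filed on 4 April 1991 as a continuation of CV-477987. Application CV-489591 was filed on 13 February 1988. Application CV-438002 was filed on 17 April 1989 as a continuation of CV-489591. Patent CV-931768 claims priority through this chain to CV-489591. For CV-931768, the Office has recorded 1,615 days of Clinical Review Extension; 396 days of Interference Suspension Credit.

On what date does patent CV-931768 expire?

August 17, 2011

Earliest priority filing: 13 February 1988.
Base term: 13 February 1988 + 18 years → 13 February 2006.
Clinical Review Extension: 1615 days (within the 1898-day cap) → +1615 days → 17 July 2010.
Interference Suspension Credit: +396 days → 17 August 2011.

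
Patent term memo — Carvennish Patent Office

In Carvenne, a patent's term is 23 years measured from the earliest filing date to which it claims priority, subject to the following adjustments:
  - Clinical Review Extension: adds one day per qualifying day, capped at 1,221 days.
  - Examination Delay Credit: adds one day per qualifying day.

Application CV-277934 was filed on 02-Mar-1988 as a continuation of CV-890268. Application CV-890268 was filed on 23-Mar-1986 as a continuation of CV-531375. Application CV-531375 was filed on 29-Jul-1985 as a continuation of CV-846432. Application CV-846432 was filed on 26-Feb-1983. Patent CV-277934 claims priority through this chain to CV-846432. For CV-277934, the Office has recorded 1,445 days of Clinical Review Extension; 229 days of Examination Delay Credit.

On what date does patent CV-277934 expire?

2010-02-15

Earliest priority filing: 26 February 1983.
Base term: 26 February 1983 + 23 years → 26 February 2006.
Clinical Review Extension: 1445 days claimed exceeds the 1221-day cap, so +1221 days → 1 July 2009.
Examination Delay Credit: +229 days → 15 February 2010.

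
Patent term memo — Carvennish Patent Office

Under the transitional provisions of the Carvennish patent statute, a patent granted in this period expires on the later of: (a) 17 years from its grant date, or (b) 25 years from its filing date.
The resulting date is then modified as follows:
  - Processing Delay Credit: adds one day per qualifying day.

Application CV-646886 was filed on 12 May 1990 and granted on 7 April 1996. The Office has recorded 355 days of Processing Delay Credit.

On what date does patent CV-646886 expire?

2016-05-01

(a) grant + 17 years → 7 April 2013.
(b) filing + 25 years → 12 May 2015.
Later of the two: 12 May 2015.
Processing Delay Credit: +355 days → 1 May 2016.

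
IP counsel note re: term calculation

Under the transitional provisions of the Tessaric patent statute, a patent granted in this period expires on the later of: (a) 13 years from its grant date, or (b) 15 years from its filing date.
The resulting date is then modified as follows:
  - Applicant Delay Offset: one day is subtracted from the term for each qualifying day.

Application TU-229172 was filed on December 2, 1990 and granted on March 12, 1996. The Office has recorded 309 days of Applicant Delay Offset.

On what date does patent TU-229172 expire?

2008-05-07

(a) grant + 13 years → 12 March 2009.
(b) filing + 15 years → 2 December 2005.
Later of the two: 12 March 2009.
Applicant Delay Offset: −309 days → 7 May 2008.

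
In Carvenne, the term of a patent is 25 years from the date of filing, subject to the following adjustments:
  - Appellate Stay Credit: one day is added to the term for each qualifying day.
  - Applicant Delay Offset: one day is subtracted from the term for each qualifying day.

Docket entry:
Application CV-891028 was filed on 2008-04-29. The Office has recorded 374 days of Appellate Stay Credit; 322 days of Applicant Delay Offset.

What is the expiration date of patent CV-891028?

Base term: filing date + 25 years → 29 April 2033.
Appellate Stay Credit: +374 days → 8 May 2034.
Applicant Delay Offset: −322 days → 20 June 2033.

June 20, 2033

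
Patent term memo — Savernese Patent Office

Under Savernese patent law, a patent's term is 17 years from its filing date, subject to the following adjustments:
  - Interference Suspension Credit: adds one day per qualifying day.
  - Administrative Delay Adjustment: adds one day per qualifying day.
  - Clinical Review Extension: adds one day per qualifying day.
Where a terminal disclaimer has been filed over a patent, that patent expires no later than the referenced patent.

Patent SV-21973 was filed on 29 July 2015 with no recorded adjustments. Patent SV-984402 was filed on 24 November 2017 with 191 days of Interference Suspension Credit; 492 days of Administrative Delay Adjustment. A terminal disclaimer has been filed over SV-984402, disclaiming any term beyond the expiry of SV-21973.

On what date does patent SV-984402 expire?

July 29, 2032

Natural term of SV-984402:
  Base: filing + 17 years → 24 November 2034.
  Interference Suspension Credit: +191 days → 3 June 2035.
  Administrative Delay Adjustment: +492 days → 7 October 2036.
Expiry of referenced patent SV-21973:
  Base: filing + 17 years → 29 July 2032.
Terminal disclaimer: SV-984402 expires on the earlier of 7 October 2036 and 29 July 2032.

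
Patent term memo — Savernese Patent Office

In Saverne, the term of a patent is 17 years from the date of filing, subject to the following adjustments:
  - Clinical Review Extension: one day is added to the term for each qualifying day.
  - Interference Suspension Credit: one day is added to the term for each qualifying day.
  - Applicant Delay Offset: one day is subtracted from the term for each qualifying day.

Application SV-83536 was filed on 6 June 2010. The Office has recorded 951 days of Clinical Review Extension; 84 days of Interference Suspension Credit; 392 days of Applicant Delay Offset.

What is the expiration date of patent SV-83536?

March 10, 2029

Base term: filing date + 17 years → 6 June 2027.
Clinical Review Extension: +951 days → 12 January 2030.
Interference Suspension Credit: +84 days → 6 April 2030.
Applicant Delay Offset: −392 days → 10 March 2029.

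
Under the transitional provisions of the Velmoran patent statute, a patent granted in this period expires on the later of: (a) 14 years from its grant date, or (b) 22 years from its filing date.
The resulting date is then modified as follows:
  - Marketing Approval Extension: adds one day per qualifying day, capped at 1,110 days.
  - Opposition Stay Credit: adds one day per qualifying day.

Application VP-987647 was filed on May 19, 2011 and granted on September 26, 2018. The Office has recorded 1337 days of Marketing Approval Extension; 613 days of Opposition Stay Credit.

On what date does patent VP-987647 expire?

(a) grant + 14 years → 26 September 2032.
(b) filing + 22 years → 19 May 2033.
Later of the two: 19 May 2033.
Marketing Approval Extension: 1337 days claimed exceeds the 1110-day cap, so +1110 days → 2 June 2036.
Opposition Stay Credit: +613 days → 5 February 2038.

February 5, 2038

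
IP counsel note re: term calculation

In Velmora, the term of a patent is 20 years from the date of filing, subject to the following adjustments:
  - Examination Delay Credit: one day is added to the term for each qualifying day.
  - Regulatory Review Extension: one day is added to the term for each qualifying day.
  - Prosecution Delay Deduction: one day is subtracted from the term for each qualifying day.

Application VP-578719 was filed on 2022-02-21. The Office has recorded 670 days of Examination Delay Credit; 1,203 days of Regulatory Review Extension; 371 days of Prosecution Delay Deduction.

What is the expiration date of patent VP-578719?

April 3, 2046

Base term: filing date + 20 years → 21 February 2042.
Examination Delay Credit: +670 days → 23 December 2043.
Regulatory Review Extension: +1203 days → 9 April 2047.
Prosecution Delay Deduction: −371 days → 3 April 2046.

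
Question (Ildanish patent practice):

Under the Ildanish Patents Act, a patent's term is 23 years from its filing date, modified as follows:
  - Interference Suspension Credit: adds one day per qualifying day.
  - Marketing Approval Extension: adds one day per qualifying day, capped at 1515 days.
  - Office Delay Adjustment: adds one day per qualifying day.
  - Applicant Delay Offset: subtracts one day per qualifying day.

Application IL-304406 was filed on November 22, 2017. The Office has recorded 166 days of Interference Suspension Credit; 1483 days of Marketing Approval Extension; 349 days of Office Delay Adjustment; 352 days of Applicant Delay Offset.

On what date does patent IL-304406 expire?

May 26, 2045

Base term: filing date + 23 years → 22 November 2040.
Interference Suspension Credit: +166 days → 7 May 2041.
Marketing Approval Extension: 1483 days (within the 1515-day cap) → +1483 days → 29 May 2045.
Office Delay Adjustment: +349 days → 13 May 2046.
Applicant Delay Offset: −352 days → 26 May 2045.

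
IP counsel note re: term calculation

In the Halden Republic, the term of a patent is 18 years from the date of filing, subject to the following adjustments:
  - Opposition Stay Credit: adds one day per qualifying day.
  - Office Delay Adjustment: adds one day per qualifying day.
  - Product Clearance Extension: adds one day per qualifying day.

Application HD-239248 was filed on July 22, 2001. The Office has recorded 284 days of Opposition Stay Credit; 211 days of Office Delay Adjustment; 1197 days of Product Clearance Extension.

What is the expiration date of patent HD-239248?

2024-03-09

Base term: filing date + 18 years → 22 July 2019.
Opposition Stay Credit: +284 days → 1 May 2020.
Office Delay Adjustment: +211 days → 28 November 2020.
Product Clearance Extension: +1197 days → 9 March 2024.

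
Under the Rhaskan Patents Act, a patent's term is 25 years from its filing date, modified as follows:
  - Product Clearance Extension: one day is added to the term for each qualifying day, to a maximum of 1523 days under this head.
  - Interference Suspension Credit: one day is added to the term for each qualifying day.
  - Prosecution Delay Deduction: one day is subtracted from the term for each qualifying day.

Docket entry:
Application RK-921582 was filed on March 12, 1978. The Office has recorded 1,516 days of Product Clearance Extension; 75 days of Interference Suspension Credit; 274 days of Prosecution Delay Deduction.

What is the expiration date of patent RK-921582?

Base term: filing date + 25 years → 12 March 2003.
Product Clearance Extension: 1516 days (within the 1523-day cap) → +1516 days → 6 May 2007.
Interference Suspension Credit: +75 days → 20 July 2007.
Prosecution Delay Deduction: −274 days → 19 October 2006.

October 19, 2006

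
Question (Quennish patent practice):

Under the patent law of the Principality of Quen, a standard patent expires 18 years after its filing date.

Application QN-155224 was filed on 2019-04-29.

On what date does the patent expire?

2037-04-29

Filing date + 18 years → 29 April 2037.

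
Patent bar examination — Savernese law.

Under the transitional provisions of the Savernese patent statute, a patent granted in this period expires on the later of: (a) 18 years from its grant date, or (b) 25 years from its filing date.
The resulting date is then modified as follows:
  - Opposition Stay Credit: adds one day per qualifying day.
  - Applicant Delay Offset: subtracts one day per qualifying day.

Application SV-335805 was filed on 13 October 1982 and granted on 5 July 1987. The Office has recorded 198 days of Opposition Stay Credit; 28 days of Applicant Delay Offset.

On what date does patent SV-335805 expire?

(a) grant + 18 years → 5 July 2005.
(b) filing + 25 years → 13 October 2007.
Later of the two: 13 October 2007.
Opposition Stay Credit: +198 days → 28 April 2008.
Applicant Delay Offset: −28 days → 31 March 2008.

2008-03-31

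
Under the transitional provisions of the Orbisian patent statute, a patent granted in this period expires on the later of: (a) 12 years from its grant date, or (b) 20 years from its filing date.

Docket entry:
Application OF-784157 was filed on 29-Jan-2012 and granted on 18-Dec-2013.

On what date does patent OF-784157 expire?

(a) grant + 12 years → 18 December 2025.
(b) filing + 20 years → 29 January 2032.
Later of the two: 29 January 2032.

2032-01-29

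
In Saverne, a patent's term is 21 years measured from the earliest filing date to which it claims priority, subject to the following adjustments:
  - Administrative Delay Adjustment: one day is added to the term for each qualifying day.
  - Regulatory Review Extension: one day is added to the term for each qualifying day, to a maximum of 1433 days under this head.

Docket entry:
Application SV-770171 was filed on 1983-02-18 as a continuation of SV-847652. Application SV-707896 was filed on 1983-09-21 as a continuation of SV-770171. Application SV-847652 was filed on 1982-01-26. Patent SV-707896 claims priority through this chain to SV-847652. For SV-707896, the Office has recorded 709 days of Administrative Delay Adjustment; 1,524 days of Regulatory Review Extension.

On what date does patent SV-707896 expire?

December 7, 2008

Earliest priority filing: 26 January 1982.
Base term: 26 January 1982 + 21 years → 26 January 2003.
Administrative Delay Adjustment: +709 days → 4 January 2005.
Regulatory Review Extension: 1524 days claimed exceeds the 1433-day cap, so +1433 days → 7 December 2008.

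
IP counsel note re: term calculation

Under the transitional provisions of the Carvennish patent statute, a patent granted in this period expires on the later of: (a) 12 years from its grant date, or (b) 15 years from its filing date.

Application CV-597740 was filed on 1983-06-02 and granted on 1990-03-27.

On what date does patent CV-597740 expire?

2002-03-27

(a) grant + 12 years → 27 March 2002.
(b) filing + 15 years → 2 June 1998.
Later of the two: 27 March 2002.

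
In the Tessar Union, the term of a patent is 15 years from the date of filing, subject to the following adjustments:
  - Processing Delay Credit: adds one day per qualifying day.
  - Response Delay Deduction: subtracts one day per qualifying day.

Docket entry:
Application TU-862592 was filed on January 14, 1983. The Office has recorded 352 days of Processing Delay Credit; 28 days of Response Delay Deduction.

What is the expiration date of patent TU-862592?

December 4, 1998

Base term: filing date + 15 years → 14 January 1998.
Processing Delay Credit: +352 days → 1 January 1999.
Response Delay Deduction: −28 days → 4 December 1998.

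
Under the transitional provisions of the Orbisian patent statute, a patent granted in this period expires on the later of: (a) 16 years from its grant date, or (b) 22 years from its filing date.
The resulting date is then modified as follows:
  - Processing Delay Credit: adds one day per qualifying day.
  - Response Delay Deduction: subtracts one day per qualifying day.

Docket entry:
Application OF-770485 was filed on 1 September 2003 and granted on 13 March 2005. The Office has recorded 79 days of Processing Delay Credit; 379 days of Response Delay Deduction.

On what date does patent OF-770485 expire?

2024-11-05

(a) grant + 16 years → 13 March 2021.
(b) filing + 22 years → 1 September 2025.
Later of the two: 1 September 2025.
Processing Delay Credit: +79 days → 19 November 2025.
Response Delay Deduction: −379 days → 5 November 2024.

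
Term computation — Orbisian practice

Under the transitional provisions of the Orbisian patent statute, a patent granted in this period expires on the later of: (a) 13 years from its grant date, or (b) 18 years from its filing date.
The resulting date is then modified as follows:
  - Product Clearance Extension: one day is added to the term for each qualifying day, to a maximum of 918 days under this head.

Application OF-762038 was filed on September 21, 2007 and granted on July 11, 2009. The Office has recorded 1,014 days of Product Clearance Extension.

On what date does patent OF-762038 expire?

2028-03-27

(a) grant + 13 years → 11 July 2022.
(b) filing + 18 years → 21 September 2025.
Later of the two: 21 September 2025.
Product Clearance Extension: 1014 days claimed exceeds the 918-day cap, so +918 days → 27 March 2028.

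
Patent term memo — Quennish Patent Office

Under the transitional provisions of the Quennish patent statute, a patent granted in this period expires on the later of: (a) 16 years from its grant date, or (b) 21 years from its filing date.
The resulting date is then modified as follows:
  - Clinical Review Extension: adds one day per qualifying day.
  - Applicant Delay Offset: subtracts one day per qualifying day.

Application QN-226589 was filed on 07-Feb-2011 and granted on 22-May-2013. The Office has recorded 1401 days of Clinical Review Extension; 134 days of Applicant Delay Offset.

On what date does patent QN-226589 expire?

2035-07-28

(a) grant + 16 years → 22 May 2029.
(b) filing + 21 years → 7 February 2032.
Later of the two: 7 February 2032.
Clinical Review Extension: +1401 days → 9 December 2035.
Applicant Delay Offset: −134 days → 28 July 2035.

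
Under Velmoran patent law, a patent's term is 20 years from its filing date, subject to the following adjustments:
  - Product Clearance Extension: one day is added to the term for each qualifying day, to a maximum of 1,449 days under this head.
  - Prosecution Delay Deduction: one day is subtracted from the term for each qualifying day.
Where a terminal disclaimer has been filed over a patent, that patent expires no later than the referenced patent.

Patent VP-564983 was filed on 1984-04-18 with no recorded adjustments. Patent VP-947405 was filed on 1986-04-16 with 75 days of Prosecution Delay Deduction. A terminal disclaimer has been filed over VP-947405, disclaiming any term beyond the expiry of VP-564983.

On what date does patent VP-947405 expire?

April 18, 2004

Natural term of VP-947405:
  Base: filing + 20 years → 16 April 2006.
  Prosecution Delay Deduction: −75 days → 31 January 2006.
Expiry of referenced patent VP-564983:
  Base: filing + 20 years → 18 April 2004.
Terminal disclaimer: VP-947405 expires on the earlier of 31 January 2006 and 18 April 2004.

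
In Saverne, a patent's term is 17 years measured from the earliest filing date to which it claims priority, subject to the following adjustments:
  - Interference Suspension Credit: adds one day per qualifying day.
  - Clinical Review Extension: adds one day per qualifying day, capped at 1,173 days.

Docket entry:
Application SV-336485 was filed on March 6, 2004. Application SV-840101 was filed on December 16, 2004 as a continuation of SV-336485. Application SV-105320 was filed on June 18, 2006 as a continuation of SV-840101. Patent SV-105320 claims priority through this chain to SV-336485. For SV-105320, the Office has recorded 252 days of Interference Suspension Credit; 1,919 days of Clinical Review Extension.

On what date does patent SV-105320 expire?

Earliest priority filing: 6 March 2004.
Base term: 6 March 2004 + 17 years → 6 March 2021.
Interference Suspension Credit: +252 days → 13 November 2021.
Clinical Review Extension: 1919 days claimed exceeds the 1173-day cap, so +1173 days → 29 January 2025.

January 29, 2025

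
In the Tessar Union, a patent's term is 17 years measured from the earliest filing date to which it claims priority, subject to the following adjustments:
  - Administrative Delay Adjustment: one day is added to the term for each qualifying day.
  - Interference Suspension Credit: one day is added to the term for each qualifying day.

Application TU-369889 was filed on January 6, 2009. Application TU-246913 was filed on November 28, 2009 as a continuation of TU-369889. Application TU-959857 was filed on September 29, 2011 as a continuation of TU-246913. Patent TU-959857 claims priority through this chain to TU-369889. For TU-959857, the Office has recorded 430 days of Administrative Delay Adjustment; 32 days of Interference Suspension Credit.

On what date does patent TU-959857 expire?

Earliest priority filing: 6 January 2009.
Base term: 6 January 2009 + 17 years → 6 January 2026.
Administrative Delay Adjustment: +430 days → 12 March 2027.
Interference Suspension Credit: +32 days → 13 April 2027.

April 13, 2027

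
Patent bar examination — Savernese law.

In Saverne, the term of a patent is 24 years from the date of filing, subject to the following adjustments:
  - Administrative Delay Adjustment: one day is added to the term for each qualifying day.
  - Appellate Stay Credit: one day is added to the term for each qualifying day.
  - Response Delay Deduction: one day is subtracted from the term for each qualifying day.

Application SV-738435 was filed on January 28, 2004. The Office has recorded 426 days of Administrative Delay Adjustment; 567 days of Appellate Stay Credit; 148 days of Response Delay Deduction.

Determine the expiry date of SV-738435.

2030-05-22

Base term: filing date + 24 years → 28 January 2028.
Administrative Delay Adjustment: +426 days → 29 March 2029.
Appellate Stay Credit: +567 days → 17 October 2030.
Response Delay Deduction: −148 days → 22 May 2030.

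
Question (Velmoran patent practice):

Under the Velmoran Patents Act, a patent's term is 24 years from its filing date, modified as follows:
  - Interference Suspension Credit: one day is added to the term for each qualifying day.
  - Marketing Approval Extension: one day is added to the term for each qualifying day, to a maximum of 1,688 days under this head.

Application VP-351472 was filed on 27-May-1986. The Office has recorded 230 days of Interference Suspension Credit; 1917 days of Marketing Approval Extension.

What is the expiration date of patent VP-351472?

2015-08-27

Base term: filing date + 24 years → 27 May 2010.
Interference Suspension Credit: +230 days → 12 January 2011.
Marketing Approval Extension: 1917 days claimed exceeds the 1688-day cap, so +1688 days → 27 August 2015.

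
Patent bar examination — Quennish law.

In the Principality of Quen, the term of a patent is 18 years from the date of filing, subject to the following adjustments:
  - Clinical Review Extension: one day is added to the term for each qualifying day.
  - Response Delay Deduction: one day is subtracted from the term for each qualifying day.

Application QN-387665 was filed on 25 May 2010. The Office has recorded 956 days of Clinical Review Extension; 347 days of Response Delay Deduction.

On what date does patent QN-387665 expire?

Base term: filing date + 18 years → 25 May 2028.
Clinical Review Extension: +956 days → 6 January 2031.
Response Delay Deduction: −347 days → 24 January 2030.

January 24, 2030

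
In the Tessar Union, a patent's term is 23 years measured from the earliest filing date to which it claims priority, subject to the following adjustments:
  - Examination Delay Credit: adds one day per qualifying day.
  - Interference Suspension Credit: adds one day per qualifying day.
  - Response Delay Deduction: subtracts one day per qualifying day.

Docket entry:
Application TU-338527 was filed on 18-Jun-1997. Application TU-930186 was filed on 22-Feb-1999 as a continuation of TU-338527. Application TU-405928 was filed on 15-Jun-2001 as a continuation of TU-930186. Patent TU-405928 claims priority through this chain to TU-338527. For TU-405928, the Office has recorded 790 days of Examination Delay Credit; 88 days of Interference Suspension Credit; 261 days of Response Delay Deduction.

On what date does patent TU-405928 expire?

February 25, 2022

Earliest priority filing: 18 June 1997.
Base term: 18 June 1997 + 23 years → 18 June 2020.
Examination Delay Credit: +790 days → 17 August 2022.
Interference Suspension Credit: +88 days → 13 November 2022.
Response Delay Deduction: −261 days → 25 February 2022.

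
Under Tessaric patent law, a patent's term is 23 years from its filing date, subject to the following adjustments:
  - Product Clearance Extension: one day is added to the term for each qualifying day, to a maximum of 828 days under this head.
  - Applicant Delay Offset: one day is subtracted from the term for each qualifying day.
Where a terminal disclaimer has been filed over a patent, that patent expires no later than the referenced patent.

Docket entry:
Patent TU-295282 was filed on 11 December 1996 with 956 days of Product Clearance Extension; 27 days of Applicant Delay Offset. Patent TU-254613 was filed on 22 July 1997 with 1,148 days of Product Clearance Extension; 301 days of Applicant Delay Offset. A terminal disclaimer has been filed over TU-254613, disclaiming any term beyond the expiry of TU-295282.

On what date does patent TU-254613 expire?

Natural term of TU-254613:
  Base: filing + 23 years → 22 July 2020.
  Product Clearance Extension: 1148 days claimed exceeds the 828-day cap, so +828 days → 28 October 2022.
  Applicant Delay Offset: −301 days → 31 December 2021.
Expiry of referenced patent TU-295282:
  Base: filing + 23 years → 11 December 2019.
  Product Clearance Extension: 956 days claimed exceeds the 828-day cap, so +828 days → 18 March 2022.
  Applicant Delay Offset: −27 days → 19 February 2022.
Terminal disclaimer: TU-254613 expires on the earlier of 31 December 2021 and 19 February 2022.

December 31, 2021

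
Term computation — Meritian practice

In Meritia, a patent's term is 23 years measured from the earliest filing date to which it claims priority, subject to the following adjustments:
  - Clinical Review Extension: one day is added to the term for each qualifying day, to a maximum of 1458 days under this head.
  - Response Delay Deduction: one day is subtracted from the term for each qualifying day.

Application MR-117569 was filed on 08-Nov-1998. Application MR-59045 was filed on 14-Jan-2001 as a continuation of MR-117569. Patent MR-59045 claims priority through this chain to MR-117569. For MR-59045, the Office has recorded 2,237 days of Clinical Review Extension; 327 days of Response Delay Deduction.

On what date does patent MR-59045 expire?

December 13, 2024

Earliest priority filing: 8 November 1998.
Base term: 8 November 1998 + 23 years → 8 November 2021.
Clinical Review Extension: 2237 days claimed exceeds the 1458-day cap, so +1458 days → 5 November 2025.
Response Delay Deduction: −327 days → 13 December 2024.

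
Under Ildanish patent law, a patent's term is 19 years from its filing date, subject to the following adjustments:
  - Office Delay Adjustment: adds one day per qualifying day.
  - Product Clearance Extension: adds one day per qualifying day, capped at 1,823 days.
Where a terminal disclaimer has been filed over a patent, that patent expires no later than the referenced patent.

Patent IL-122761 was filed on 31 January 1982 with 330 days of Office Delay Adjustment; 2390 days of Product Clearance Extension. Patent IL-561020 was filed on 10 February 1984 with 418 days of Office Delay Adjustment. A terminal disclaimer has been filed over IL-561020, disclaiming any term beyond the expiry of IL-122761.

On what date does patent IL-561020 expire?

Natural term of IL-561020:
  Base: filing + 19 years → 10 February 2003.
  Office Delay Adjustment: +418 days → 3 April 2004.
Expiry of referenced patent IL-122761:
  Base: filing + 19 years → 31 January 2001.
  Office Delay Adjustment: +330 days → 27 December 2001.
  Product Clearance Extension: 2390 days claimed exceeds the 1823-day cap, so +1823 days → 24 December 2006.
Terminal disclaimer: IL-561020 expires on the earlier of 3 April 2004 and 24 December 2006.

2004-04-03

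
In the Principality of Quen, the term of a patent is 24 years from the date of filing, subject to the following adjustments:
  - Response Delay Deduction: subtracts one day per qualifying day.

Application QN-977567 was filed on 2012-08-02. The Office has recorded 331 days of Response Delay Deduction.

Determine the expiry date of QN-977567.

September 6, 2035

Base term: filing date + 24 years → 2 August 2036.
Response Delay Deduction: −331 days → 6 September 2035.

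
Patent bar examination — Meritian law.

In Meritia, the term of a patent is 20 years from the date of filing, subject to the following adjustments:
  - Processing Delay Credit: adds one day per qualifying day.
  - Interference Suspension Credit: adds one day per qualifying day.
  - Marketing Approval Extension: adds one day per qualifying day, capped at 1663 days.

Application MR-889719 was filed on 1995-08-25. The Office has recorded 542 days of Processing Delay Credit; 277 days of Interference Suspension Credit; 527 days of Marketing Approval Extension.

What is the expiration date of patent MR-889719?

Base term: filing date + 20 years → 25 August 2015.
Processing Delay Credit: +542 days → 17 February 2017.
Interference Suspension Credit: +277 days → 21 November 2017.
Marketing Approval Extension: 527 days (within the 1663-day cap) → +527 days → 2 May 2019.

2019-05-02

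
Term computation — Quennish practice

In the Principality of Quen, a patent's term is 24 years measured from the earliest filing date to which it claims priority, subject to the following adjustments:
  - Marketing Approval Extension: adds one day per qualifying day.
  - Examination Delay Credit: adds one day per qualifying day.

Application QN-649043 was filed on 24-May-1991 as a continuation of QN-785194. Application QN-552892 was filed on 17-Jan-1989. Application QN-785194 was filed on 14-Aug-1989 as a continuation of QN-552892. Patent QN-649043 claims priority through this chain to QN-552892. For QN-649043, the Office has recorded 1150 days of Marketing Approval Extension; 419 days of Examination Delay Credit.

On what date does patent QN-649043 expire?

May 5, 2017

Earliest priority filing: 17 January 1989.
Base term: 17 January 1989 + 24 years → 17 January 2013.
Marketing Approval Extension: +1150 days → 12 March 2016.
Examination Delay Credit: +419 days → 5 May 2017.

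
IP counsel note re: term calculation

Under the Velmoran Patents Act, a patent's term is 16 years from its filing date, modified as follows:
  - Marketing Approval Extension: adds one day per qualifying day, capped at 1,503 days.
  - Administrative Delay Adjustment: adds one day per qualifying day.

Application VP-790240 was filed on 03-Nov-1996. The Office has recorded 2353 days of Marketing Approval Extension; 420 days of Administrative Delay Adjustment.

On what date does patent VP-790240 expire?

February 8, 2018

Base term: filing date + 16 years → 3 November 2012.
Marketing Approval Extension: 2353 days claimed exceeds the 1503-day cap, so +1503 days → 15 December 2016.
Administrative Delay Adjustment: +420 days → 8 February 2018.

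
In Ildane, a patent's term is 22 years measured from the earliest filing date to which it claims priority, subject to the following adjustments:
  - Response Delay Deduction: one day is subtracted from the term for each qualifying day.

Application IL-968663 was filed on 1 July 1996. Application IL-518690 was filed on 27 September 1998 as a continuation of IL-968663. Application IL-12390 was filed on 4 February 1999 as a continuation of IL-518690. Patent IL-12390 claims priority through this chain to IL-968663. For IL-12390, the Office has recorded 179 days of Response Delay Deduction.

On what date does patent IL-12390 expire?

Earliest priority filing: 1 July 1996.
Base term: 1 July 1996 + 22 years → 1 July 2018.
Response Delay Deduction: −179 days → 3 January 2018.

January 3, 2018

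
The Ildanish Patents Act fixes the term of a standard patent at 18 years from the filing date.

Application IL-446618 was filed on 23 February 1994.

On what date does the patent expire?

2012-02-23

Filing date + 18 years → 23 February 2012.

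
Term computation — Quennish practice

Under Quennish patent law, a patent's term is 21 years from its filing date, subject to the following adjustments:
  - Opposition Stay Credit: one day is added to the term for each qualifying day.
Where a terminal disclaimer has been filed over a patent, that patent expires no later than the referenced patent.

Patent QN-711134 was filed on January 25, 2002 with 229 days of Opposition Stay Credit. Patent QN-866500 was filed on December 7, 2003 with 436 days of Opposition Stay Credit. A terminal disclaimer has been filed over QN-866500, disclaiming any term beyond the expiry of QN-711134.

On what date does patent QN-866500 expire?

2023-09-11

Natural term of QN-866500:
  Base: filing + 21 years → 7 December 2024.
  Opposition Stay Credit: +436 days → 16 February 2026.
Expiry of referenced patent QN-711134:
  Base: filing + 21 years → 25 January 2023.
  Opposition Stay Credit: +229 days → 11 September 2023.
Terminal disclaimer: QN-866500 expires on the earlier of 16 February 2026 and 11 September 2023.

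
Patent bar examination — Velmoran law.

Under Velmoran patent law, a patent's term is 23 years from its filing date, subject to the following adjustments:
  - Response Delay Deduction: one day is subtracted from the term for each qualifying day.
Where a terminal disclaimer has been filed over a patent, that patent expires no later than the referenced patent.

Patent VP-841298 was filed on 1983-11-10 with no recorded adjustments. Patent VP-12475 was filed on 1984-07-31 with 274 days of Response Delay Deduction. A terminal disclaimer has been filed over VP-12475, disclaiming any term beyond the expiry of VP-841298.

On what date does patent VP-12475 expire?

Natural term of VP-12475:
  Base: filing + 23 years → 31 July 2007.
  Response Delay Deduction: −274 days → 30 October 2006.
Expiry of referenced patent VP-841298:
  Base: filing + 23 years → 10 November 2006.
Terminal disclaimer: VP-12475 expires on the earlier of 30 October 2006 and 10 November 2006.

2006-10-30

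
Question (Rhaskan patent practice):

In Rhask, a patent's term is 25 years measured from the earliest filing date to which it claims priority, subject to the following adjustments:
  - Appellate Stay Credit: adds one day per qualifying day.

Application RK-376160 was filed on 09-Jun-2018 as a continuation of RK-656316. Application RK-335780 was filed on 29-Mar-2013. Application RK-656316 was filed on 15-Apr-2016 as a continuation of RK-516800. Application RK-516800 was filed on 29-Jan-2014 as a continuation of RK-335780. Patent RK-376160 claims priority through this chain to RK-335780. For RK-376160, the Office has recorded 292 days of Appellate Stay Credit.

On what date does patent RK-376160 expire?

January 15, 2039

Earliest priority filing: 29 March 2013.
Base term: 29 March 2013 + 25 years → 29 March 2038.
Appellate Stay Credit: +292 days → 15 January 2039.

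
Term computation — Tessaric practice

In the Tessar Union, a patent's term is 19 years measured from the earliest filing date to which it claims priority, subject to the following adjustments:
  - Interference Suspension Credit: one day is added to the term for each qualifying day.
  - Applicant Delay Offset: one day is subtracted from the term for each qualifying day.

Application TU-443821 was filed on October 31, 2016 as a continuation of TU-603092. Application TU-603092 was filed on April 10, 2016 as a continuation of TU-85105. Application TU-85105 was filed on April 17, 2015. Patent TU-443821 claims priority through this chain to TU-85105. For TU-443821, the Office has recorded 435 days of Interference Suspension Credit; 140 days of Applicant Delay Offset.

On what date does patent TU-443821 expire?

2035-02-06

Earliest priority filing: 17 April 2015.
Base term: 17 April 2015 + 19 years → 17 April 2034.
Interference Suspension Credit: +435 days → 26 June 2035.
Applicant Delay Offset: −140 days → 6 February 2035.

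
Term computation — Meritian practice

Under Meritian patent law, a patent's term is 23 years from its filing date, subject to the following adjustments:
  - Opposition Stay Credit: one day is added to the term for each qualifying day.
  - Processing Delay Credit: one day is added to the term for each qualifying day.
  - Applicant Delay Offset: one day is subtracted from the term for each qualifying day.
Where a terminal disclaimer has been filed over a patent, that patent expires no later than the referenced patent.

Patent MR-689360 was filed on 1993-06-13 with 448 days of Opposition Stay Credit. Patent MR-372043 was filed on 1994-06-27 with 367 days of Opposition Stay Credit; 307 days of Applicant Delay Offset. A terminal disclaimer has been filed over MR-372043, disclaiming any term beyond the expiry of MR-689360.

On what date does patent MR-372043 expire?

August 26, 2017

Natural term of MR-372043:
  Base: filing + 23 years → 27 June 2017.
  Opposition Stay Credit: +367 days → 29 June 2018.
  Applicant Delay Offset: −307 days → 26 August 2017.
Expiry of referenced patent MR-689360:
  Base: filing + 23 years → 13 June 2016.
  Opposition Stay Credit: +448 days → 4 September 2017.
Terminal disclaimer: MR-372043 expires on the earlier of 26 August 2017 and 4 September 2017.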